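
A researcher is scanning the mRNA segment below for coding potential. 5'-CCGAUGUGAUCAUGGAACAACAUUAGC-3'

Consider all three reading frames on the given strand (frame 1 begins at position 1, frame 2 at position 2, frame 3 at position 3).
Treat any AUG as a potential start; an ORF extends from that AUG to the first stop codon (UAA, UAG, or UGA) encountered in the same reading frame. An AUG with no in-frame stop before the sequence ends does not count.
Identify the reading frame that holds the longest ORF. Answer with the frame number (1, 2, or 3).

Frame 1: CCG AUG UGA UCA UGG AAC AAC AUU AGC — AUG at 4, stop UGA at 7 → 6 nt.
Frame 2: CGA UGU GAU CAU GGA ACA ACA UUA — no AUG→stop ORF.
Frame 3: GAU GUG AUC AUG GAA CAA CAU UAG — AUG at 12, stop UAG at 24 → 15 nt.
Longest ORF is 15 nt in frame 3 (positions 12–26).

3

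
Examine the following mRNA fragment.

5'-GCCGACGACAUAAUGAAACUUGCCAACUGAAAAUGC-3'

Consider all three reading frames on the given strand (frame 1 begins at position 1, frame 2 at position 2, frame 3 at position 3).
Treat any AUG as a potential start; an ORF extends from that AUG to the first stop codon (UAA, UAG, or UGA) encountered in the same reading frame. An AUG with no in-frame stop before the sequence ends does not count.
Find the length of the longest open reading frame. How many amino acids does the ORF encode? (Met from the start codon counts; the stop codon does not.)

5

Frame 1: GCC GAC GAC AUA AUG AAA CUU GCC AAC UGA AAA UGC — AUG at 13, stop UGA at 28 → 18 nt.
Frame 2: CCG ACG ACA UAA UGA AAC UUG CCA ACU GAA AAU — no AUG→stop ORF.
Frame 3: CGA CGA CAU AAU GAA ACU UGC CAA CUG AAA AUG — no AUG→stop ORF.
Longest: frame 1, positions 13–30, 18 nt = 6 codons = 5 aa. → 5 amino acids.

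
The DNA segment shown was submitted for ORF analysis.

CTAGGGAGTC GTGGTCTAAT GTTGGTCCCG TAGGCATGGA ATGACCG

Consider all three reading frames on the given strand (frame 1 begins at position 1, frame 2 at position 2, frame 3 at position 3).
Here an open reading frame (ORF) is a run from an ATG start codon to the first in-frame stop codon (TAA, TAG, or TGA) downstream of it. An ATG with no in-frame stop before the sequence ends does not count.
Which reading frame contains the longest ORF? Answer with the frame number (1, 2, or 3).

1

Frame 1: CTA GGG AGT CGT GGT CTA ATG TTG GTC CCG TAG GCA TGG AAT GAC — ATG at 19, stop TAG at 31 → 15 nt.
Frame 2: TAG GGA GTC GTG GTC TAA TGT TGG TCC CGT AGG CAT GGA ATG ACC — no ATG→stop ORF.
Frame 3: AGG GAG TCG TGG TCT AAT GTT GGT CCC GTA GGC ATG GAA TGA CCG — ATG at 36, stop TGA at 42 → 9 nt.
Longest ORF is 15 nt in frame 1 (positions 19–33).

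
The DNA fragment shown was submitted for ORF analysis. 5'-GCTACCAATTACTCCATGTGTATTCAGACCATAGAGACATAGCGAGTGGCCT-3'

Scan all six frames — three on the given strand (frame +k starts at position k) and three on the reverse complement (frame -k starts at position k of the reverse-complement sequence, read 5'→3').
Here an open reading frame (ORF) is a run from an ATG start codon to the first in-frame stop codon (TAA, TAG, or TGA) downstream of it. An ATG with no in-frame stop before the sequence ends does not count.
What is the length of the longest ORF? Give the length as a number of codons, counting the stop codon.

Reverse complement (5'→3'): AGGCCACTCGCTATGTCTCTATGGTCTGAATACACATGGAGTAATTGGTAGC
Frame +1: GCT ACC AAT TAC TCC ATG TGT ATT CAG ACC ATA GAG ACA TAG CGA GTG GCC — ATG at 16, stop TAG at 40 → 27 nt.
Frame +2: CTA CCA ATT ACT CCA TGT GTA TTC AGA CCA TAG AGA CAT AGC GAG TGG CCT — no ATG→stop ORF.
Frame +3: TAC CAA TTA CTC CAT GTG TAT TCA GAC CAT AGA GAC ATA GCG AGT GGC — no ATG→stop ORF.
Frame -1: AGG CCA CTC GCT ATG TCT CTA TGG TCT GAA TAC ACA TGG AGT AAT TGG TAG — ATG at 13, stop TAG at 49 → 39 nt.
Frame -2: GGC CAC TCG CTA TGT CTC TAT GGT CTG AAT ACA CAT GGA GTA ATT GGT AGC — no ATG→stop ORF.
Frame -3: GCC ACT CGC TAT GTC TCT ATG GTC TGA ATA CAC ATG GAG TAA TTG GTA — ATG at 21, stop TGA at 27 → 9 nt; ATG at 36, stop TAA at 42 → 9 nt.
Longest: frame -1, positions 13–51, 39 nt = 13 codons = 12 aa. → 13 codons.

13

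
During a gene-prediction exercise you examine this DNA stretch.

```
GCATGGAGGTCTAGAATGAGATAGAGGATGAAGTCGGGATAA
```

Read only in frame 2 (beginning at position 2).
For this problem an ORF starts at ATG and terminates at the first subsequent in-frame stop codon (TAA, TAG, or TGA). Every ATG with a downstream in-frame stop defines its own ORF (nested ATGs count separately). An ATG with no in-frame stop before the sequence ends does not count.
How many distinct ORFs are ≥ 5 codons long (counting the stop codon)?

Frame 2: CAT GGA GGT CTA GAA TGA GAT AGA GGA TGA AGT CGG GAT — no ATG→stop ORF.
No ORF reaches 5 codons. Count = 0.

0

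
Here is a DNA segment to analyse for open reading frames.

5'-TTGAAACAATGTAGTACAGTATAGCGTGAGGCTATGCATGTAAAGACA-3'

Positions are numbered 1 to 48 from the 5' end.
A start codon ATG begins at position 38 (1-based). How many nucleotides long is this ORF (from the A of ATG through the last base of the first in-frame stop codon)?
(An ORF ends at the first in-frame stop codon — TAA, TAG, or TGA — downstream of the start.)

6

Codons from position 38: ATG (38–40), TAA (41–43).
TAA is the first in-frame stop; ORF spans 38–43, 6 nucleotides.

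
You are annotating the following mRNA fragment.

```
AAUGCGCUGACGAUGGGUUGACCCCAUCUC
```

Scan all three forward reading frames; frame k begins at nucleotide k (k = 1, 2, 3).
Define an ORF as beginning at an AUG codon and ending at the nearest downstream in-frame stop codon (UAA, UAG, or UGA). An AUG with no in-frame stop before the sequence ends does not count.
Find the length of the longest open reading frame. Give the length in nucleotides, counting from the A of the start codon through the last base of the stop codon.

Frame 1: AAU GCG CUG ACG AUG GGU UGA CCC CAU CUC — AUG at 13, stop UGA at 19 → 9 nt.
Frame 2: AUG CGC UGA CGA UGG GUU GAC CCC AUC — AUG at 2, stop UGA at 8 → 9 nt.
Frame 3: UGC GCU GAC GAU GGG UUG ACC CCA UCU — no AUG→stop ORF.
Longest: frame 1, positions 13–21, 9 nt = 3 codons = 2 aa. → 9 nucleotides.

9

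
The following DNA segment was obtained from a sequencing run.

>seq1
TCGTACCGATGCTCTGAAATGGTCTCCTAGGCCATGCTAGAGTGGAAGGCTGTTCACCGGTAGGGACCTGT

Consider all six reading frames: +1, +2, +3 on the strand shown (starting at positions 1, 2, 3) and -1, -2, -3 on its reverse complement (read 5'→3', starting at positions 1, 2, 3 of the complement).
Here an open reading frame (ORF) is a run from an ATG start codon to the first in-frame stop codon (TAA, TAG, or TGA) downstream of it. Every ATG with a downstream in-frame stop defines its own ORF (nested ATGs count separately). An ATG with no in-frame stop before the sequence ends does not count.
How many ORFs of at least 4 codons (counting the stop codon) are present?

2

Reverse complement (5'→3'): ACAGGTCCCTACCGGTGAACAGCCTTCCACTCTAGCATGGCCTAGGAGACCATTTCAGAGCATCGGTACGA
Frame +1: TCG TAC CGA TGC TCT GAA ATG GTC TCC TAG GCC ATG CTA GAG TGG AAG GCT GTT CAC CGG TAG GGA CCT — ATG at 19, stop TAG at 28 → 12 nt; ATG at 34, stop TAG at 61 → 30 nt.
Frame +2: CGT ACC GAT GCT CTG AAA TGG TCT CCT AGG CCA TGC TAG AGT GGA AGG CTG TTC ACC GGT AGG GAC CTG — no ATG→stop ORF.
Frame +3: GTA CCG ATG CTC TGA AAT GGT CTC CTA GGC CAT GCT AGA GTG GAA GGC TGT TCA CCG GTA GGG ACC TGT — ATG at 9, stop TGA at 15 → 9 nt.
Frame -1: ACA GGT CCC TAC CGG TGA ACA GCC TTC CAC TCT AGC ATG GCC TAG GAG ACC ATT TCA GAG CAT CGG TAC — ATG at 37, stop TAG at 43 → 9 nt.
Frame -2: CAG GTC CCT ACC GGT GAA CAG CCT TCC ACT CTA GCA TGG CCT AGG AGA CCA TTT CAG AGC ATC GGT ACG — no ATG→stop ORF.
Frame -3: AGG TCC CTA CCG GTG AAC AGC CTT CCA CTC TAG CAT GGC CTA GGA GAC CAT TTC AGA GCA TCG GTA CGA — no ATG→stop ORF.
ORFs ≥ 4 codons: frame +1 19–30 (4 codons), frame +1 34–63 (10 codons). Count = 2.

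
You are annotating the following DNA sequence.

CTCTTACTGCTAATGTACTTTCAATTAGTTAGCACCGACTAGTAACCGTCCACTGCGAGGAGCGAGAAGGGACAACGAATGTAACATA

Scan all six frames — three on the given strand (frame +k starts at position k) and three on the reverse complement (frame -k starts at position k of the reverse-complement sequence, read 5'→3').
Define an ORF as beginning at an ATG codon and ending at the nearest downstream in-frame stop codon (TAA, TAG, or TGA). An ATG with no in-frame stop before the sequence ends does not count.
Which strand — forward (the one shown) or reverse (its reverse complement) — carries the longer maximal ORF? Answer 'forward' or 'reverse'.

reverse

Reverse complement (5'→3'): TATGTTACATTCGTTGTCCCTTCTCGCTCCTCGCAGTGGACGGTTACTAGTCGGTGCTAACTAATTGAAAGTACATTAGCAGTAAGAG
Frame +1: CTC TTA CTG CTA ATG TAC TTT CAA TTA GTT AGC ACC GAC TAG TAA CCG TCC ACT GCG AGG AGC GAG AAG GGA CAA CGA ATG TAA CAT — ATG at 13, stop TAG at 40 → 30 nt; ATG at 79, stop TAA at 82 → 6 nt.
Frame +2: TCT TAC TGC TAA TGT ACT TTC AAT TAG TTA GCA CCG ACT AGT AAC CGT CCA CTG CGA GGA GCG AGA AGG GAC AAC GAA TGT AAC ATA — no ATG→stop ORF.
Frame +3: CTT ACT GCT AAT GTA CTT TCA ATT AGT TAG CAC CGA CTA GTA ACC GTC CAC TGC GAG GAG CGA GAA GGG ACA ACG AAT GTA ACA — no ATG→stop ORF.
Frame -1: TAT GTT ACA TTC GTT GTC CCT TCT CGC TCC TCG CAG TGG ACG GTT ACT AGT CGG TGC TAA CTA ATT GAA AGT ACA TTA GCA GTA AGA — no ATG→stop ORF.
Frame -2: ATG TTA CAT TCG TTG TCC CTT CTC GCT CCT CGC AGT GGA CGG TTA CTA GTC GGT GCT AAC TAA TTG AAA GTA CAT TAG CAG TAA GAG — ATG at 2, stop TAA at 62 → 63 nt.
Frame -3: TGT TAC ATT CGT TGT CCC TTC TCG CTC CTC GCA GTG GAC GGT TAC TAG TCG GTG CTA ACT AAT TGA AAG TAC ATT AGC AGT AAG — no ATG→stop ORF.
Forward-strand max 30 nt; reverse-strand max 63 nt. The reverse strand has the longer ORF.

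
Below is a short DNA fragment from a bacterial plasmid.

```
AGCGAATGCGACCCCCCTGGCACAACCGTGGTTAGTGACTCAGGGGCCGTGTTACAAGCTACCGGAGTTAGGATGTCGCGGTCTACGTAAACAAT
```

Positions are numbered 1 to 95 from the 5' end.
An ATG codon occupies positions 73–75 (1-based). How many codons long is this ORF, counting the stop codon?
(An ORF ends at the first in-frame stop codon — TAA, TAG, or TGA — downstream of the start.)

6

Codons from position 73: ATG (73–75), TCG (76–78), CGG (79–81), TCT (82–84), ACG (85–87), TAA (88–90).
TAA is the first in-frame stop; that's 6 codons including the stop.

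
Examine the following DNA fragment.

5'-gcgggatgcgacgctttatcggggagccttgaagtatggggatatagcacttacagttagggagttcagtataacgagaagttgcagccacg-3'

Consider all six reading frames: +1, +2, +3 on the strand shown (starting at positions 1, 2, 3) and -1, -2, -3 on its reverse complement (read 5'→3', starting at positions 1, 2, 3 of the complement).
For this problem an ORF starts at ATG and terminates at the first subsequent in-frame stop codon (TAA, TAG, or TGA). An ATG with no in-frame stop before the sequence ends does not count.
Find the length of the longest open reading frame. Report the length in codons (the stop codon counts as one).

9

Reverse complement (5'→3'): CGTGGCTGCAACTTCTCGTTATACTGAACTCCCTAACTGTAAGTGCTATATCCCCATACTTCAAGGCTCCCCGATAAAGCGTCGCATCCCGC
Frame +1: GCG GGA TGC GAC GCT TTA TCG GGG AGC CTT GAA GTA TGG GGA TAT AGC ACT TAC AGT TAG GGA GTT CAG TAT AAC GAG AAG TTG CAG CCA — no ATG→stop ORF.
Frame +2: CGG GAT GCG ACG CTT TAT CGG GGA GCC TTG AAG TAT GGG GAT ATA GCA CTT ACA GTT AGG GAG TTC AGT ATA ACG AGA AGT TGC AGC CAC — no ATG→stop ORF.
Frame +3: GGG ATG CGA CGC TTT ATC GGG GAG CCT TGA AGT ATG GGG ATA TAG CAC TTA CAG TTA GGG AGT TCA GTA TAA CGA GAA GTT GCA GCC ACG — ATG at 6, stop TGA at 30 → 27 nt; ATG at 36, stop TAG at 45 → 12 nt.
Frame -1: CGT GGC TGC AAC TTC TCG TTA TAC TGA ACT CCC TAA CTG TAA GTG CTA TAT CCC CAT ACT TCA AGG CTC CCC GAT AAA GCG TCG CAT CCC — no ATG→stop ORF.
Frame -2: GTG GCT GCA ACT TCT CGT TAT ACT GAA CTC CCT AAC TGT AAG TGC TAT ATC CCC ATA CTT CAA GGC TCC CCG ATA AAG CGT CGC ATC CCG — no ATG→stop ORF.
Frame -3: TGG CTG CAA CTT CTC GTT ATA CTG AAC TCC CTA ACT GTA AGT GCT ATA TCC CCA TAC TTC AAG GCT CCC CGA TAA AGC GTC GCA TCC CGC — no ATG→stop ORF.
Longest: frame +3, positions 6–32, 27 nt = 9 codons = 8 aa. → 9 codons.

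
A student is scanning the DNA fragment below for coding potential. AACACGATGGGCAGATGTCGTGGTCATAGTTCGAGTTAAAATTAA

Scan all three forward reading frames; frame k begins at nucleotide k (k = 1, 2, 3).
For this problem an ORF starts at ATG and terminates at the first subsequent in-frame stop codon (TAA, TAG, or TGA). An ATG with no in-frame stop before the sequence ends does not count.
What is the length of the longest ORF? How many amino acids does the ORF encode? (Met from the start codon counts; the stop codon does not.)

Frame 1: AAC ACG ATG GGC AGA TGT CGT GGT CAT AGT TCG AGT TAA AAT TAA — ATG at 7, stop TAA at 37 → 33 nt.
Frame 2: ACA CGA TGG GCA GAT GTC GTG GTC ATA GTT CGA GTT AAA ATT — no ATG→stop ORF.
Frame 3: CAC GAT GGG CAG ATG TCG TGG TCA TAG TTC GAG TTA AAA TTA — ATG at 15, stop TAG at 27 → 15 nt.
Longest: frame 1, positions 7–39, 33 nt = 11 codons = 10 aa. → 10 amino acids.

10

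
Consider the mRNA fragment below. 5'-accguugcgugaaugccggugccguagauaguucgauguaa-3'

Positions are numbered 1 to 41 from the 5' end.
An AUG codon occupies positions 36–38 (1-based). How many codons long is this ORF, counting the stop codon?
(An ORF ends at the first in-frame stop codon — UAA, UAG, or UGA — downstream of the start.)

Codons from position 36: AUG (36–38), UAA (39–41).
UAA is the first in-frame stop; that's 2 codons including the stop.

2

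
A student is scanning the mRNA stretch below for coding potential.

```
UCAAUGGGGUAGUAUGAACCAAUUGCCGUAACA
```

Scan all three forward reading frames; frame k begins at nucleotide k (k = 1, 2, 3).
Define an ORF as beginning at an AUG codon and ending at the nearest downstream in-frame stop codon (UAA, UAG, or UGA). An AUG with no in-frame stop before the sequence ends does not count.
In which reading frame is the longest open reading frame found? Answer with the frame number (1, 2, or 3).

2

Frame 1: UCA AUG GGG UAG UAU GAA CCA AUU GCC GUA ACA — AUG at 4, stop UAG at 10 → 9 nt.
Frame 2: CAA UGG GGU AGU AUG AAC CAA UUG CCG UAA — AUG at 14, stop UAA at 29 → 18 nt.
Frame 3: AAU GGG GUA GUA UGA ACC AAU UGC CGU AAC — no AUG→stop ORF.
Longest ORF is 18 nt in frame 2 (positions 14–31).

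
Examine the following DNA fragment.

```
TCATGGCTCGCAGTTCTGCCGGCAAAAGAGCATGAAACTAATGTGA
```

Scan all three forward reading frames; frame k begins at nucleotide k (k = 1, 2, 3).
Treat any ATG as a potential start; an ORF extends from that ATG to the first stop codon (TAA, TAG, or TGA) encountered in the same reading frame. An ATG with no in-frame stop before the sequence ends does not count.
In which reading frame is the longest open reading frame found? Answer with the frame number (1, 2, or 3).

3

Frame 1: TCA TGG CTC GCA GTT CTG CCG GCA AAA GAG CAT GAA ACT AAT GTG — no ATG→stop ORF.
Frame 2: CAT GGC TCG CAG TTC TGC CGG CAA AAG AGC ATG AAA CTA ATG TGA — ATG at 32, stop TGA at 44 → 15 nt; ATG at 41, stop TGA at 44 → 6 nt.
Frame 3: ATG GCT CGC AGT TCT GCC GGC AAA AGA GCA TGA AAC TAA TGT — ATG at 3, stop TGA at 33 → 33 nt.
Longest ORF is 33 nt in frame 3 (positions 3–35).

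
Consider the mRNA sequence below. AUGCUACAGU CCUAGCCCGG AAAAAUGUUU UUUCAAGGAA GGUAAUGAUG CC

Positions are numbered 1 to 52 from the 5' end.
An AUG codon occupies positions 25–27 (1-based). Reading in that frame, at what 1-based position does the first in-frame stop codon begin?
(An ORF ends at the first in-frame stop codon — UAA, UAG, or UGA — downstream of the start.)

43

Codons from position 25: AUG (25–27), UUU (28–30), UUU (31–33), CAA (34–36), GGA (37–39), AGG (40–42), UAA (43–45).
UAA is a stop codon; it begins at position 43.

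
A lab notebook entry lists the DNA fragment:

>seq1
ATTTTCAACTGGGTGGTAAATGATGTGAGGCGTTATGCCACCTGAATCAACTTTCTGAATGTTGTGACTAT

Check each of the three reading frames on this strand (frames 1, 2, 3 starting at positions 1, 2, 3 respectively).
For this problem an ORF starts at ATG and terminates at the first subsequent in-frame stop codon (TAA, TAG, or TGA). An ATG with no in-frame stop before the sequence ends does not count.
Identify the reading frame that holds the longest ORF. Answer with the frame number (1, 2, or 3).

Frame 1: ATT TTC AAC TGG GTG GTA AAT GAT GTG AGG CGT TAT GCC ACC TGA ATC AAC TTT CTG AAT GTT GTG ACT — no ATG→stop ORF.
Frame 2: TTT TCA ACT GGG TGG TAA ATG ATG TGA GGC GTT ATG CCA CCT GAA TCA ACT TTC TGA ATG TTG TGA CTA — ATG at 20, stop TGA at 26 → 9 nt; ATG at 23, stop TGA at 26 → 6 nt; ATG at 35, stop TGA at 56 → 24 nt; ATG at 59, stop TGA at 65 → 9 nt.
Frame 3: TTT CAA CTG GGT GGT AAA TGA TGT GAG GCG TTA TGC CAC CTG AAT CAA CTT TCT GAA TGT TGT GAC TAT — no ATG→stop ORF.
Longest ORF is 24 nt in frame 2 (positions 35–58).

2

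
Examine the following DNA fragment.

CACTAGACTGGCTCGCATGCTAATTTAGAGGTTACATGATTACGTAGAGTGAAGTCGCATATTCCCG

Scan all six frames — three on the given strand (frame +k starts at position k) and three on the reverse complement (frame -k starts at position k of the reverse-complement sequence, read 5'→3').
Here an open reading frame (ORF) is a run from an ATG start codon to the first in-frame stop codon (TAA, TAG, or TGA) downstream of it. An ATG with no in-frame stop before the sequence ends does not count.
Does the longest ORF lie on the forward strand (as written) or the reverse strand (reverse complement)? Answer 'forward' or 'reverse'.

Reverse complement (5'→3'): CGGGAATATGCGACTTCACTCTACGTAATCATGTAACCTCTAAATTAGCATGCGAGCCAGTCTAGTG
Frame +1: CAC TAG ACT GGC TCG CAT GCT AAT TTA GAG GTT ACA TGA TTA CGT AGA GTG AAG TCG CAT ATT CCC — no ATG→stop ORF.
Frame +2: ACT AGA CTG GCT CGC ATG CTA ATT TAG AGG TTA CAT GAT TAC GTA GAG TGA AGT CGC ATA TTC CCG — ATG at 17, stop TAG at 26 → 12 nt.
Frame +3: CTA GAC TGG CTC GCA TGC TAA TTT AGA GGT TAC ATG ATT ACG TAG AGT GAA GTC GCA TAT TCC — ATG at 36, stop TAG at 45 → 12 nt.
Frame -1: CGG GAA TAT GCG ACT TCA CTC TAC GTA ATC ATG TAA CCT CTA AAT TAG CAT GCG AGC CAG TCT AGT — ATG at 31, stop TAA at 34 → 6 nt.
Frame -2: GGG AAT ATG CGA CTT CAC TCT ACG TAA TCA TGT AAC CTC TAA ATT AGC ATG CGA GCC AGT CTA GTG — ATG at 8, stop TAA at 26 → 21 nt.
Frame -3: GGA ATA TGC GAC TTC ACT CTA CGT AAT CAT GTA ACC TCT AAA TTA GCA TGC GAG CCA GTC TAG — no ATG→stop ORF.
Forward-strand max 12 nt; reverse-strand max 21 nt. The reverse strand has the longer ORF.

reverse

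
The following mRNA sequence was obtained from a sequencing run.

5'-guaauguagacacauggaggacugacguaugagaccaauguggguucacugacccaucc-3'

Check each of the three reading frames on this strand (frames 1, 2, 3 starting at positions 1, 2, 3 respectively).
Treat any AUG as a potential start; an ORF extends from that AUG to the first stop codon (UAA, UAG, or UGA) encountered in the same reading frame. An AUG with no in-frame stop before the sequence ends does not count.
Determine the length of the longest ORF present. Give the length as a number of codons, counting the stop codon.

Frame 1: GUA AUG UAG ACA CAU GGA GGA CUG ACG UAU GAG ACC AAU GUG GGU UCA CUG ACC CAU — AUG at 4, stop UAG at 7 → 6 nt.
Frame 2: UAA UGU AGA CAC AUG GAG GAC UGA CGU AUG AGA CCA AUG UGG GUU CAC UGA CCC AUC — AUG at 14, stop UGA at 23 → 12 nt; AUG at 29, stop UGA at 50 → 24 nt; AUG at 38, stop UGA at 50 → 15 nt.
Frame 3: AAU GUA GAC ACA UGG AGG ACU GAC GUA UGA GAC CAA UGU GGG UUC ACU GAC CCA UCC — no AUG→stop ORF.
Longest: frame 2, positions 29–52, 24 nt = 8 codons = 7 aa. → 8 codons.

8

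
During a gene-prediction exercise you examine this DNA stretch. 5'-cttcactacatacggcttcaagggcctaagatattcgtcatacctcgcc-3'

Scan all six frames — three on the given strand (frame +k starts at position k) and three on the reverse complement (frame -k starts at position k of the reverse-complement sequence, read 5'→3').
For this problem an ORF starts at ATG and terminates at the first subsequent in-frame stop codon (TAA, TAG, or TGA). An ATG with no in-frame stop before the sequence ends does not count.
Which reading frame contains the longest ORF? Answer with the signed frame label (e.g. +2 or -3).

Reverse complement (5'→3'): GGCGAGGTATGACGAATATCTTAGGCCCTTGAAGCCGTATGTAGTGAAG
Frame +1: CTT CAC TAC ATA CGG CTT CAA GGG CCT AAG ATA TTC GTC ATA CCT CGC — no ATG→stop ORF.
Frame +2: TTC ACT ACA TAC GGC TTC AAG GGC CTA AGA TAT TCG TCA TAC CTC GCC — no ATG→stop ORF.
Frame +3: TCA CTA CAT ACG GCT TCA AGG GCC TAA GAT ATT CGT CAT ACC TCG — no ATG→stop ORF.
Frame -1: GGC GAG GTA TGA CGA ATA TCT TAG GCC CTT GAA GCC GTA TGT AGT GAA — no ATG→stop ORF.
Frame -2: GCG AGG TAT GAC GAA TAT CTT AGG CCC TTG AAG CCG TAT GTA GTG AAG — no ATG→stop ORF.
Frame -3: CGA GGT ATG ACG AAT ATC TTA GGC CCT TGA AGC CGT ATG TAG TGA — ATG at 9, stop TGA at 30 → 24 nt; ATG at 39, stop TAG at 42 → 6 nt.
Longest ORF is 24 nt in frame -3 (positions 9–32).

-3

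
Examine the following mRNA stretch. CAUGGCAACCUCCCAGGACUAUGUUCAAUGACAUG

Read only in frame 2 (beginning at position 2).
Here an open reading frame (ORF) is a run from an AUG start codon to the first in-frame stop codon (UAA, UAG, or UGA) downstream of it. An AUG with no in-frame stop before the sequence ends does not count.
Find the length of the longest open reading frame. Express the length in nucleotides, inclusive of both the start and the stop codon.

30

Frame 2: AUG GCA ACC UCC CAG GAC UAU GUU CAA UGA CAU — AUG at 2, stop UGA at 29 → 30 nt.
Longest: frame 2, positions 2–31, 30 nt = 10 codons = 9 aa. → 30 nucleotides.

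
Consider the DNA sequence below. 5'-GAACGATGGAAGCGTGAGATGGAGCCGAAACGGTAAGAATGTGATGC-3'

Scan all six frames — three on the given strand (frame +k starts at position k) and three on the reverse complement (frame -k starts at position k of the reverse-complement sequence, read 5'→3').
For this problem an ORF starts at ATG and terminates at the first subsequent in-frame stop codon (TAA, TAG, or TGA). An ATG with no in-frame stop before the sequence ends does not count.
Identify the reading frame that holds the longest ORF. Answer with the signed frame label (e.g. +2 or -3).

+1

Reverse complement (5'→3'): GCATCACATTCTTACCGTTTCGGCTCCATCTCACGCTTCCATCGTTC
Frame +1: GAA CGA TGG AAG CGT GAG ATG GAG CCG AAA CGG TAA GAA TGT GAT — ATG at 19, stop TAA at 34 → 18 nt.
Frame +2: AAC GAT GGA AGC GTG AGA TGG AGC CGA AAC GGT AAG AAT GTG ATG — no ATG→stop ORF.
Frame +3: ACG ATG GAA GCG TGA GAT GGA GCC GAA ACG GTA AGA ATG TGA TGC — ATG at 6, stop TGA at 15 → 12 nt; ATG at 39, stop TGA at 42 → 6 nt.
Frame -1: GCA TCA CAT TCT TAC CGT TTC GGC TCC ATC TCA CGC TTC CAT CGT — no ATG→stop ORF.
Frame -2: CAT CAC ATT CTT ACC GTT TCG GCT CCA TCT CAC GCT TCC ATC GTT — no ATG→stop ORF.
Frame -3: ATC ACA TTC TTA CCG TTT CGG CTC CAT CTC ACG CTT CCA TCG TTC — no ATG→stop ORF.
Longest ORF is 18 nt in frame +1 (positions 19–36).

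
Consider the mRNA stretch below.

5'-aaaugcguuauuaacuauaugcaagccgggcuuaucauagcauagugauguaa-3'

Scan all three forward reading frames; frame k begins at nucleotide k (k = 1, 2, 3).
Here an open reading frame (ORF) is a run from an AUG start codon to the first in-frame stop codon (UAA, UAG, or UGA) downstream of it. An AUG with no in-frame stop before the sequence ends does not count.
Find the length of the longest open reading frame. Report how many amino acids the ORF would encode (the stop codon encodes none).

Frame 1: AAA UGC GUU AUU AAC UAU AUG CAA GCC GGG CUU AUC AUA GCA UAG UGA UGU — AUG at 19, stop UAG at 43 → 27 nt.
Frame 2: AAU GCG UUA UUA ACU AUA UGC AAG CCG GGC UUA UCA UAG CAU AGU GAU GUA — no AUG→stop ORF.
Frame 3: AUG CGU UAU UAA CUA UAU GCA AGC CGG GCU UAU CAU AGC AUA GUG AUG UAA — AUG at 3, stop UAA at 12 → 12 nt; AUG at 48, stop UAA at 51 → 6 nt.
Longest: frame 1, positions 19–45, 27 nt = 9 codons = 8 aa. → 8 amino acids.

8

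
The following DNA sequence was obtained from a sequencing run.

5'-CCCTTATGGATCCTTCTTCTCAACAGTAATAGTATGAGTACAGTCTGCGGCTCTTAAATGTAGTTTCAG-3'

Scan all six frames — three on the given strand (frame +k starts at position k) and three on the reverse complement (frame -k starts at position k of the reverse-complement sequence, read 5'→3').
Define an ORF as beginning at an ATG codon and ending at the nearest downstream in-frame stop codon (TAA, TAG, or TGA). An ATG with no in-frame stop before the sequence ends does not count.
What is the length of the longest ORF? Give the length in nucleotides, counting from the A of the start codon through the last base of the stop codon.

24

Reverse complement (5'→3'): CTGAAACTACATTTAAGAGCCGCAGACTGTACTCATACTATTACTGTTGAGAAGAAGGATCCATAAGGG
Frame +1: CCC TTA TGG ATC CTT CTT CTC AAC AGT AAT AGT ATG AGT ACA GTC TGC GGC TCT TAA ATG TAG TTT CAG — ATG at 34, stop TAA at 55 → 24 nt; ATG at 58, stop TAG at 61 → 6 nt.
Frame +2: CCT TAT GGA TCC TTC TTC TCA ACA GTA ATA GTA TGA GTA CAG TCT GCG GCT CTT AAA TGT AGT TTC — no ATG→stop ORF.
Frame +3: CTT ATG GAT CCT TCT TCT CAA CAG TAA TAG TAT GAG TAC AGT CTG CGG CTC TTA AAT GTA GTT TCA — ATG at 6, stop TAA at 27 → 24 nt.
Frame -1: CTG AAA CTA CAT TTA AGA GCC GCA GAC TGT ACT CAT ACT ATT ACT GTT GAG AAG AAG GAT CCA TAA GGG — no ATG→stop ORF.
Frame -2: TGA AAC TAC ATT TAA GAG CCG CAG ACT GTA CTC ATA CTA TTA CTG TTG AGA AGA AGG ATC CAT AAG — no ATG→stop ORF.
Frame -3: GAA ACT ACA TTT AAG AGC CGC AGA CTG TAC TCA TAC TAT TAC TGT TGA GAA GAA GGA TCC ATA AGG — no ATG→stop ORF.
Longest: frame +1, positions 34–57, 24 nt = 8 codons = 7 aa. → 24 nucleotides.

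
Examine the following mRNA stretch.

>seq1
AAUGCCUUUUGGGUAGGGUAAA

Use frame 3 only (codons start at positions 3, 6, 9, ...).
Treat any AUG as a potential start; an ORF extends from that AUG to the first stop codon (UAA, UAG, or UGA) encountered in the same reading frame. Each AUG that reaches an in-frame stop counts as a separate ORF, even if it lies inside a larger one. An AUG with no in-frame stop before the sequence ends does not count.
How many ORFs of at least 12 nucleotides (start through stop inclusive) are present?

Frame 3: UGC CUU UUG GGU AGG GUA — no AUG→stop ORF.
No ORF reaches 12 nucleotides. Count = 0.

0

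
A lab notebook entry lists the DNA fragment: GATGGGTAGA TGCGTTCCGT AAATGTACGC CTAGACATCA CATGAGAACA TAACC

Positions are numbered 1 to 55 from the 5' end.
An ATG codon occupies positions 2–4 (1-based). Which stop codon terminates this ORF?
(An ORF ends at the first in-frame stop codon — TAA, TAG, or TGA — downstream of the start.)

TAA

Codons from position 2: ATG (2–4), GGT (5–7), AGA (8–10), TGC (11–13), GTT (14–16), CCG (17–19), TAA (20–22).
The first in-frame stop codon is TAA.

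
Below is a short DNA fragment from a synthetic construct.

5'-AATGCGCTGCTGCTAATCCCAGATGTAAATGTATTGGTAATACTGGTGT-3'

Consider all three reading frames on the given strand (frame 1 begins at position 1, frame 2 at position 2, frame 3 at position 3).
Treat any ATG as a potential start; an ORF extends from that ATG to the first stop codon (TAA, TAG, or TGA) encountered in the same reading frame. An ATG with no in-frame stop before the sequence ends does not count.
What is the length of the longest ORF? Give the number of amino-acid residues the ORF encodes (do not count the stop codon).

4

Frame 1: AAT GCG CTG CTG CTA ATC CCA GAT GTA AAT GTA TTG GTA ATA CTG GTG — no ATG→stop ORF.
Frame 2: ATG CGC TGC TGC TAA TCC CAG ATG TAA ATG TAT TGG TAA TAC TGG TGT — ATG at 2, stop TAA at 14 → 15 nt; ATG at 23, stop TAA at 26 → 6 nt; ATG at 29, stop TAA at 38 → 12 nt.
Frame 3: TGC GCT GCT GCT AAT CCC AGA TGT AAA TGT ATT GGT AAT ACT GGT — no ATG→stop ORF.
Longest: frame 2, positions 2–16, 15 nt = 5 codons = 4 aa. → 4 amino acids.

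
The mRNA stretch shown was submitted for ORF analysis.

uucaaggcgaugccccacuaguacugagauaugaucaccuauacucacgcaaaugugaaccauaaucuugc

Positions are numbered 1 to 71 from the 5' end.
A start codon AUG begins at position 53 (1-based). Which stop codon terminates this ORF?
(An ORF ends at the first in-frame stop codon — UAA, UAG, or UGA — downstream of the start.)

Codons from position 53: AUG (53–55), UGA (56–58).
The first in-frame stop codon is UGA.

UGA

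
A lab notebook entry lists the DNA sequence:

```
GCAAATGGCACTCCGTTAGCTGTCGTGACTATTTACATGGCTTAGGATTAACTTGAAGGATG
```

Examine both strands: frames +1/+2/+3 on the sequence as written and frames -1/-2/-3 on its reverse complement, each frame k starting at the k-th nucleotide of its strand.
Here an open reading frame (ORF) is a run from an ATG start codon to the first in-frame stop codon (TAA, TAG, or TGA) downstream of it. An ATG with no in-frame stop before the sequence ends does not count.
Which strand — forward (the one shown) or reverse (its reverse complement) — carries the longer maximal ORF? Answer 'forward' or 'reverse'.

Reverse complement (5'→3'): CATCCTTCAAGTTAATCCTAAGCCATGTAAATAGTCACGACAGCTAACGGAGTGCCATTTGC
Frame +1: GCA AAT GGC ACT CCG TTA GCT GTC GTG ACT ATT TAC ATG GCT TAG GAT TAA CTT GAA GGA — ATG at 37, stop TAG at 43 → 9 nt.
Frame +2: CAA ATG GCA CTC CGT TAG CTG TCG TGA CTA TTT ACA TGG CTT AGG ATT AAC TTG AAG GAT — ATG at 5, stop TAG at 17 → 15 nt.
Frame +3: AAA TGG CAC TCC GTT AGC TGT CGT GAC TAT TTA CAT GGC TTA GGA TTA ACT TGA AGG ATG — no ATG→stop ORF.
Frame -1: CAT CCT TCA AGT TAA TCC TAA GCC ATG TAA ATA GTC ACG ACA GCT AAC GGA GTG CCA TTT — ATG at 25, stop TAA at 28 → 6 nt.
Frame -2: ATC CTT CAA GTT AAT CCT AAG CCA TGT AAA TAG TCA CGA CAG CTA ACG GAG TGC CAT TTG — no ATG→stop ORF.
Frame -3: TCC TTC AAG TTA ATC CTA AGC CAT GTA AAT AGT CAC GAC AGC TAA CGG AGT GCC ATT TGC — no ATG→stop ORF.
Forward-strand max 15 nt; reverse-strand max 6 nt. The forward strand has the longer ORF.

forward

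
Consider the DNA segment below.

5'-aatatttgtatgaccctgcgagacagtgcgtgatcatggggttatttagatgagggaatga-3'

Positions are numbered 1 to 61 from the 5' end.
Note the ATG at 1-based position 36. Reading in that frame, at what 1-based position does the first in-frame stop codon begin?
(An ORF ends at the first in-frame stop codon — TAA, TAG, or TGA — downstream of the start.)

Codons from position 36: ATG (36–38), GGG (39–41), TTA (42–44), TTT (45–47), AGA (48–50), TGA (51–53).
TGA is a stop codon; it begins at position 51.

51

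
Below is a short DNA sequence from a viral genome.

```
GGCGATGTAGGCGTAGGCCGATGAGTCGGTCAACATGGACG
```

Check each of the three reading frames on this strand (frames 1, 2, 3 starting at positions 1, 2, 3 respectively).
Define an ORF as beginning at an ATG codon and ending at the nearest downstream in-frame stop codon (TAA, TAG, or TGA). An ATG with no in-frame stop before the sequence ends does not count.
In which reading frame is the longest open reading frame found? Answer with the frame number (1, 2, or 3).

2

Frame 1: GGC GAT GTA GGC GTA GGC CGA TGA GTC GGT CAA CAT GGA — no ATG→stop ORF.
Frame 2: GCG ATG TAG GCG TAG GCC GAT GAG TCG GTC AAC ATG GAC — ATG at 5, stop TAG at 8 → 6 nt.
Frame 3: CGA TGT AGG CGT AGG CCG ATG AGT CGG TCA ACA TGG ACG — no ATG→stop ORF.
Longest ORF is 6 nt in frame 2 (positions 5–10).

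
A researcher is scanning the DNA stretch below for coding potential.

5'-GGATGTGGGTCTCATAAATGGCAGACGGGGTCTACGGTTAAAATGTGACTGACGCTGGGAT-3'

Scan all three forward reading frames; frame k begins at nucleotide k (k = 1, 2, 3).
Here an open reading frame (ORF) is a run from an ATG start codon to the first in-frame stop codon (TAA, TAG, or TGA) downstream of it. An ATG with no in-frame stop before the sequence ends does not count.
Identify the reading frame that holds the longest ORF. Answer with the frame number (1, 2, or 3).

Frame 1: GGA TGT GGG TCT CAT AAA TGG CAG ACG GGG TCT ACG GTT AAA ATG TGA CTG ACG CTG GGA — ATG at 43, stop TGA at 46 → 6 nt.
Frame 2: GAT GTG GGT CTC ATA AAT GGC AGA CGG GGT CTA CGG TTA AAA TGT GAC TGA CGC TGG GAT — no ATG→stop ORF.
Frame 3: ATG TGG GTC TCA TAA ATG GCA GAC GGG GTC TAC GGT TAA AAT GTG ACT GAC GCT GGG — ATG at 3, stop TAA at 15 → 15 nt; ATG at 18, stop TAA at 39 → 24 nt.
Longest ORF is 24 nt in frame 3 (positions 18–41).

3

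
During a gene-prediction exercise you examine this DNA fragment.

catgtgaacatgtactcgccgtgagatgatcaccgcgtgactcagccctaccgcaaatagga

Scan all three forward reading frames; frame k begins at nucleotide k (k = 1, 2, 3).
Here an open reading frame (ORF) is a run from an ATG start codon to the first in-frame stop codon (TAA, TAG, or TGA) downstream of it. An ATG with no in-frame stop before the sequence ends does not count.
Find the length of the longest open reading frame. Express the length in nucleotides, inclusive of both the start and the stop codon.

Frame 1: CAT GTG AAC ATG TAC TCG CCG TGA GAT GAT CAC CGC GTG ACT CAG CCC TAC CGC AAA TAG — ATG at 10, stop TGA at 22 → 15 nt.
Frame 2: ATG TGA ACA TGT ACT CGC CGT GAG ATG ATC ACC GCG TGA CTC AGC CCT ACC GCA AAT AGG — ATG at 2, stop TGA at 5 → 6 nt; ATG at 26, stop TGA at 38 → 15 nt.
Frame 3: TGT GAA CAT GTA CTC GCC GTG AGA TGA TCA CCG CGT GAC TCA GCC CTA CCG CAA ATA GGA — no ATG→stop ORF.
Longest: frame 1, positions 10–24, 15 nt = 5 codons = 4 aa. → 15 nucleotides.

15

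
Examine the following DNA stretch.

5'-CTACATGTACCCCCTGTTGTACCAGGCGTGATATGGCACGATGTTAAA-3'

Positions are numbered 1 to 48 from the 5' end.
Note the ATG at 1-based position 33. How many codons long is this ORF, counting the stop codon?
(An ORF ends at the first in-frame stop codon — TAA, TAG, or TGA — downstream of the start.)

5

Codons from position 33: ATG (33–35), GCA (36–38), CGA (39–41), TGT (42–44), TAA (45–47).
TAA is the first in-frame stop; that's 5 codons including the stop.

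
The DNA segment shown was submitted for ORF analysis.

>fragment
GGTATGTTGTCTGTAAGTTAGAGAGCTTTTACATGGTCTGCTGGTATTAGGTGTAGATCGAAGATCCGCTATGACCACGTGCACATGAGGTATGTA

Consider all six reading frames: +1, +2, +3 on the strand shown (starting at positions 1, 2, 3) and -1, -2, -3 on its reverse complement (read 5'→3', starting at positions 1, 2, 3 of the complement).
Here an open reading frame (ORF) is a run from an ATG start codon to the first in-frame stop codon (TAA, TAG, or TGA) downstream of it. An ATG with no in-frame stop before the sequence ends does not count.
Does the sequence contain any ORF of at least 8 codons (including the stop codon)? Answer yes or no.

Reverse complement (5'→3'): TACATACCTCATGTGCACGTGGTCATAGCGGATCTTCGATCTACACCTAATACCAGCAGACCATGTAAAAGCTCTCTAACTTACAGACAACATACC
Frame +1: GGT ATG TTG TCT GTA AGT TAG AGA GCT TTT ACA TGG TCT GCT GGT ATT AGG TGT AGA TCG AAG ATC CGC TAT GAC CAC GTG CAC ATG AGG TAT GTA — ATG at 4, stop TAG at 19 → 18 nt.
Frame +2: GTA TGT TGT CTG TAA GTT AGA GAG CTT TTA CAT GGT CTG CTG GTA TTA GGT GTA GAT CGA AGA TCC GCT ATG ACC ACG TGC ACA TGA GGT ATG — ATG at 71, stop TGA at 86 → 18 nt.
Frame +3: TAT GTT GTC TGT AAG TTA GAG AGC TTT TAC ATG GTC TGC TGG TAT TAG GTG TAG ATC GAA GAT CCG CTA TGA CCA CGT GCA CAT GAG GTA TGT — ATG at 33, stop TAG at 48 → 18 nt.
Frame -1: TAC ATA CCT CAT GTG CAC GTG GTC ATA GCG GAT CTT CGA TCT ACA CCT AAT ACC AGC AGA CCA TGT AAA AGC TCT CTA ACT TAC AGA CAA CAT ACC — no ATG→stop ORF.
Frame -2: ACA TAC CTC ATG TGC ACG TGG TCA TAG CGG ATC TTC GAT CTA CAC CTA ATA CCA GCA GAC CAT GTA AAA GCT CTC TAA CTT ACA GAC AAC ATA — ATG at 11, stop TAG at 26 → 18 nt.
Frame -3: CAT ACC TCA TGT GCA CGT GGT CAT AGC GGA TCT TCG ATC TAC ACC TAA TAC CAG CAG ACC ATG TAA AAG CTC TCT AAC TTA CAG ACA ACA TAC — ATG at 63, stop TAA at 66 → 6 nt.
Largest ORF found is 6 codons < 8, so no.

no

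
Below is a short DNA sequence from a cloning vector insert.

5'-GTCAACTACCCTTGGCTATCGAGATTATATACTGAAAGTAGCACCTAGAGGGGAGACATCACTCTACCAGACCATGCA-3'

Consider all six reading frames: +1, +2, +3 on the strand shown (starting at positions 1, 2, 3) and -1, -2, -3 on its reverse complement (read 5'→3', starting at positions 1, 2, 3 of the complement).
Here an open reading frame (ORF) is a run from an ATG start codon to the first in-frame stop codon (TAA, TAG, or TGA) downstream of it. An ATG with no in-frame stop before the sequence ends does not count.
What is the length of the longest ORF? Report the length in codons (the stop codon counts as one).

5

Reverse complement (5'→3'): TGCATGGTCTGGTAGAGTGATGTCTCCCCTCTAGGTGCTACTTTCAGTATATAATCTCGATAGCCAAGGGTAGTTGAC
Frame +1: GTC AAC TAC CCT TGG CTA TCG AGA TTA TAT ACT GAA AGT AGC ACC TAG AGG GGA GAC ATC ACT CTA CCA GAC CAT GCA — no ATG→stop ORF.
Frame +2: TCA ACT ACC CTT GGC TAT CGA GAT TAT ATA CTG AAA GTA GCA CCT AGA GGG GAG ACA TCA CTC TAC CAG ACC ATG — no ATG→stop ORF.
Frame +3: CAA CTA CCC TTG GCT ATC GAG ATT ATA TAC TGA AAG TAG CAC CTA GAG GGG AGA CAT CAC TCT ACC AGA CCA TGC — no ATG→stop ORF.
Frame -1: TGC ATG GTC TGG TAG AGT GAT GTC TCC CCT CTA GGT GCT ACT TTC AGT ATA TAA TCT CGA TAG CCA AGG GTA GTT GAC — ATG at 4, stop TAG at 13 → 12 nt.
Frame -2: GCA TGG TCT GGT AGA GTG ATG TCT CCC CTC TAG GTG CTA CTT TCA GTA TAT AAT CTC GAT AGC CAA GGG TAG TTG — ATG at 20, stop TAG at 32 → 15 nt.
Frame -3: CAT GGT CTG GTA GAG TGA TGT CTC CCC TCT AGG TGC TAC TTT CAG TAT ATA ATC TCG ATA GCC AAG GGT AGT TGA — no ATG→stop ORF.
Longest: frame -2, positions 20–34, 15 nt = 5 codons = 4 aa. → 5 codons.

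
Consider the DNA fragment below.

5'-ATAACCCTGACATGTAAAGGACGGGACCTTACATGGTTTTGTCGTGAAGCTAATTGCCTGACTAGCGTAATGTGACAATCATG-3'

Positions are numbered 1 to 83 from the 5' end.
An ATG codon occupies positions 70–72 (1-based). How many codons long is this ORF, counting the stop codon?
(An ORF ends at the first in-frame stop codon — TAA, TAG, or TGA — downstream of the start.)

2

Codons from position 70: ATG (70–72), TGA (73–75).
TGA is the first in-frame stop; that's 2 codons including the stop.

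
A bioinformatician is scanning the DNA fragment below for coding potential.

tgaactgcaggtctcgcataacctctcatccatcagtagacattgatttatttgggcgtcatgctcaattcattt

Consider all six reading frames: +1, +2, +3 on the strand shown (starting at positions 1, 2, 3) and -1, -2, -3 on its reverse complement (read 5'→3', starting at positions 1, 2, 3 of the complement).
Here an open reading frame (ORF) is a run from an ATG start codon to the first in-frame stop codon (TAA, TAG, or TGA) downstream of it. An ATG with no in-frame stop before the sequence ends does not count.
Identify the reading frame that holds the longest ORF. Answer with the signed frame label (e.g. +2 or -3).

Reverse complement (5'→3'): AAATGAATTGAGCATGACGCCCAAATAAATCAATGTCTACTGATGGATGAGAGGTTATGCGAGACCTGCAGTTCA
Frame +1: TGA ACT GCA GGT CTC GCA TAA CCT CTC ATC CAT CAG TAG ACA TTG ATT TAT TTG GGC GTC ATG CTC AAT TCA TTT — no ATG→stop ORF.
Frame +2: GAA CTG CAG GTC TCG CAT AAC CTC TCA TCC ATC AGT AGA CAT TGA TTT ATT TGG GCG TCA TGC TCA ATT CAT — no ATG→stop ORF.
Frame +3: AAC TGC AGG TCT CGC ATA ACC TCT CAT CCA TCA GTA GAC ATT GAT TTA TTT GGG CGT CAT GCT CAA TTC ATT — no ATG→stop ORF.
Frame -1: AAA TGA ATT GAG CAT GAC GCC CAA ATA AAT CAA TGT CTA CTG ATG GAT GAG AGG TTA TGC GAG ACC TGC AGT TCA — no ATG→stop ORF.
Frame -2: AAT GAA TTG AGC ATG ACG CCC AAA TAA ATC AAT GTC TAC TGA TGG ATG AGA GGT TAT GCG AGA CCT GCA GTT — ATG at 14, stop TAA at 26 → 15 nt.
Frame -3: ATG AAT TGA GCA TGA CGC CCA AAT AAA TCA ATG TCT ACT GAT GGA TGA GAG GTT ATG CGA GAC CTG CAG TTC — ATG at 3, stop TGA at 9 → 9 nt; ATG at 33, stop TGA at 48 → 18 nt.
Longest ORF is 18 nt in frame -3 (positions 33–50).

-3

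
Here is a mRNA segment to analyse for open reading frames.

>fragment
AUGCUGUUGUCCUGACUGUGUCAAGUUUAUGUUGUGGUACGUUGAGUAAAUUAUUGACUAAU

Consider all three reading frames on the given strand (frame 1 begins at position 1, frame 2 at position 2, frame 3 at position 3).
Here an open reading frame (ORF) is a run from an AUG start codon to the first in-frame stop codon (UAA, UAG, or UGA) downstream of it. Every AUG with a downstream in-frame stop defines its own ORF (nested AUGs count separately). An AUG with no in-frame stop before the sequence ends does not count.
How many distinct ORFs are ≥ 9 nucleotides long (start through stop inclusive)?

2

Frame 1: AUG CUG UUG UCC UGA CUG UGU CAA GUU UAU GUU GUG GUA CGU UGA GUA AAU UAU UGA CUA — AUG at 1, stop UGA at 13 → 15 nt.
Frame 2: UGC UGU UGU CCU GAC UGU GUC AAG UUU AUG UUG UGG UAC GUU GAG UAA AUU AUU GAC UAA — AUG at 29, stop UAA at 47 → 21 nt.
Frame 3: GCU GUU GUC CUG ACU GUG UCA AGU UUA UGU UGU GGU ACG UUG AGU AAA UUA UUG ACU AAU — no AUG→stop ORF.
ORFs ≥ 9 nucleotides: frame 1 1–15 (15 nucleotides), frame 2 29–49 (21 nucleotides). Count = 2.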